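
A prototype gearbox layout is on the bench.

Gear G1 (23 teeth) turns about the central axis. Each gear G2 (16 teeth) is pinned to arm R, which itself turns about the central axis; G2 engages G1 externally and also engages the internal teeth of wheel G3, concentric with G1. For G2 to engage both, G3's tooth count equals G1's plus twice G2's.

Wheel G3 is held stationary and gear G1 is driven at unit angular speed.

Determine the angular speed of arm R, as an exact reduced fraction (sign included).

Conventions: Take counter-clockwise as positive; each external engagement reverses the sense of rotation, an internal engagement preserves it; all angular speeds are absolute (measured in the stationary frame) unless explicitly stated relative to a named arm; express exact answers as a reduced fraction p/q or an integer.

class = planetary set [G3 = 23+2·16 = 55; Willis about the carrier]
ring teeth: 23 + 2·16 = 55
23(ω_sun−ω_arm) = −55(ω_ring−ω_arm),  ω_ring = 0, ω_sun = 1
23(1−ω_arm) = −55(0−ω_arm)  ⇒  78·ω_arm = 23  ⇒  ω_arm = 23/78
exact speed ratio = 23/78

23/78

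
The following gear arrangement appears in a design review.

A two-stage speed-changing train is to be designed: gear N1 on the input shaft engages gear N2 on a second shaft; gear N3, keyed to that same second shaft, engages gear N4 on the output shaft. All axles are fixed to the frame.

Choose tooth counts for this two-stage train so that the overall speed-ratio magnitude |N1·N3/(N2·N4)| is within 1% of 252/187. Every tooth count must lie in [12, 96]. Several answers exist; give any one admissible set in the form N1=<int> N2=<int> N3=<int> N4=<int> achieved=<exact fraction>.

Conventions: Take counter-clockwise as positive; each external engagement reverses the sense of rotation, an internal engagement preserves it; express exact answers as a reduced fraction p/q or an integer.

design class (target 252/187): fixed-axis compound train
target = 252/187 in lowest terms: an exact hit needs N1·N3 = k·252 and N2·N4 = k·187 for one integer k, every count in [12, 96]; additionally prefer no 1:1 stage (N1 ≠ N2, N3 ≠ N4)
k = 1: no 1:1-free in-range split of k·252 and k·187 into factor pairs; take k = 2
k = 2: N1·N3 = 504 = 12·42, N2·N4 = 374 = 17·22
achieved = 12·42/(17·22) = 252/187; |achieved − target| = 0 ≤ 63/4675 ✓

N1=12 N2=17 N3=42 N4=22 achieved=252/187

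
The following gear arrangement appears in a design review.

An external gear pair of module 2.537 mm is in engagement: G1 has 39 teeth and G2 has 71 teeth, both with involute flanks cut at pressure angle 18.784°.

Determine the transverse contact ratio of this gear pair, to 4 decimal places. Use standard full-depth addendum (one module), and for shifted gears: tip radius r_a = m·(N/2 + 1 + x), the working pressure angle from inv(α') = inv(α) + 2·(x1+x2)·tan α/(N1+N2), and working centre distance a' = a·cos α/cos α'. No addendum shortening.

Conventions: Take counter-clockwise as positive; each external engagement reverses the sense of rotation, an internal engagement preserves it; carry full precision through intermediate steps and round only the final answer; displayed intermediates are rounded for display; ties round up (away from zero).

1.8284

topology: single-mesh involute geometry — m = 2.537, 39T/71T pair
base radii: r_b1 = 46.836609, r_b2 = 85.266647
tip radii: r_a1 = 52.008500, r_a2 = 92.600500
no profile shift: α' = α, a' = a
action lengths: √(r_a1²−r_b1²) = 22.610089, √(r_a2²−r_b2²) = 36.117190
base pitch p_b = π·m·cos α = 7.545720
CR = (22.610089 + 36.117190 − 139.535000·sin 18.78400°)/7.545720 = 1.828430
contact ratio ≈ 1.8284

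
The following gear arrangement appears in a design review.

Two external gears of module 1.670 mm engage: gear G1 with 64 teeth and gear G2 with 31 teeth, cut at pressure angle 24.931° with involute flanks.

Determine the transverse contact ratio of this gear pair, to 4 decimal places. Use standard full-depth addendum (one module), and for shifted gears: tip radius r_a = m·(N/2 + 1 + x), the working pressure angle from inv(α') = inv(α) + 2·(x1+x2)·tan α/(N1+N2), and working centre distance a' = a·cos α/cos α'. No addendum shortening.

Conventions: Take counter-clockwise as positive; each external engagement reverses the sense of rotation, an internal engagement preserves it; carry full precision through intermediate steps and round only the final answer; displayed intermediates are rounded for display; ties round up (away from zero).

1.5214

recognized (one external pair, fixed centres): single-mesh tooth geometry, m = 1.670, N1 = 64, N2 = 31
base radii: r_b1 = 48.460251, r_b2 = 23.472934
tip radii: r_a1 = 55.110000, r_a2 = 27.555000
no profile shift: α' = α, a' = a
action lengths: √(r_a1²−r_b1²) = 26.243402, √(r_a2²−r_b2²) = 14.432581
base pitch p_b = π·m·cos α = 4.757574
CR = (26.243402 + 14.432581 − 79.325000·sin 24.93100°)/4.757574 = 1.521446
contact ratio ≈ 1.5214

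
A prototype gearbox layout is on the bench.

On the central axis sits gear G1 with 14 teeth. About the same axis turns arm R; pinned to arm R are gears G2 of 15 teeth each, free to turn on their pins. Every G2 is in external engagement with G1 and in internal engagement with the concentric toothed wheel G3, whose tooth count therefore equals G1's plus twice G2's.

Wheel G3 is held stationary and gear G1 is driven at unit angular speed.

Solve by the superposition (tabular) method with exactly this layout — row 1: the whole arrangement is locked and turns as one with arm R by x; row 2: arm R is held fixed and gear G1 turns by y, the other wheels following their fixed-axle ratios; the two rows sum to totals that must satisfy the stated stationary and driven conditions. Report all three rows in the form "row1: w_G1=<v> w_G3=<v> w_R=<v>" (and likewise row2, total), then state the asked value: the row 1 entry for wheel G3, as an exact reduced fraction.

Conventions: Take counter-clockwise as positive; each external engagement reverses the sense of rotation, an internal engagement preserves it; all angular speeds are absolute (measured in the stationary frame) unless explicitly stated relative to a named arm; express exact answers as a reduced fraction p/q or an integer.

row1: w_G1=7/29 w_G3=7/29 w_R=7/29
row2: w_G1=22/29 w_G3=-7/29 w_R=0
total: w_G1=1 w_G3=0 w_R=7/29
asked value: 7/29

class = planetary set [G3 = 14+2·15 = 44; Willis about the carrier]
row 1: whole set turns with the arm by x
superposition row 2 [arm held]: sun y, ring −(14/44)·y, arm 0
boundary: total ω_ring = x − (14/44)·y = 0 and total ω_sun = x + y = 1  ⇒  y = 22/29, x = 7/29
row 2 ring = −(14/44)·22/29 = -7/29
totals (row 1 + row 2): sun 7/29 + 22/29 = 1, ring 7/29 + (-7/29) = 0, arm 7/29 + 0 = 7/29
asked cell (row1, ring) = 7/29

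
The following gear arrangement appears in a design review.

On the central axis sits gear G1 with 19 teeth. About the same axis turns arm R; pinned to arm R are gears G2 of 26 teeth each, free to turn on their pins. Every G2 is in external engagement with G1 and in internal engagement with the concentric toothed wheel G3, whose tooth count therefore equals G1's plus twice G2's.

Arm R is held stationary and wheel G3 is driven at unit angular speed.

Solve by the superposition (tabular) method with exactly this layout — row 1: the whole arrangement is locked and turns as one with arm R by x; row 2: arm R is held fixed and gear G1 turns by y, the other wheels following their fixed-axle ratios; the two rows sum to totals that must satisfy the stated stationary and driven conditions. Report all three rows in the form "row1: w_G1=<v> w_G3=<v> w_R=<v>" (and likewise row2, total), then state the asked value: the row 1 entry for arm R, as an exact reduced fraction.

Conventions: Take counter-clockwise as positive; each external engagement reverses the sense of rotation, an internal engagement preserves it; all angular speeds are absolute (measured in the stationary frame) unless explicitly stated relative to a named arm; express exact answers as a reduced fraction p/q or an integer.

class = planetary set [G3 = 19+2·26 = 71; Willis about the carrier]
row 1: whole set turns with the arm by x
row 2 — arm fixed, fixed-axis ratios: sun y, ring −(19/71)·y, arm 0
boundary: total ω_arm = x = 0 and total ω_ring = x − (19/71)·y = 1  ⇒  y = -71/19, x = 0
row 2 ring = −(19/71)·(-71/19) = 1
totals (row 1 + row 2): sun 0 + (-71/19) = -71/19, ring 0 + 1 = 1, arm 0 + 0 = 0
asked cell (row1, arm) = 0

row1: w_G1=0 w_G3=0 w_R=0
row2: w_G1=-71/19 w_G3=1 w_R=0
total: w_G1=-71/19 w_G3=1 w_R=0
asked value: 0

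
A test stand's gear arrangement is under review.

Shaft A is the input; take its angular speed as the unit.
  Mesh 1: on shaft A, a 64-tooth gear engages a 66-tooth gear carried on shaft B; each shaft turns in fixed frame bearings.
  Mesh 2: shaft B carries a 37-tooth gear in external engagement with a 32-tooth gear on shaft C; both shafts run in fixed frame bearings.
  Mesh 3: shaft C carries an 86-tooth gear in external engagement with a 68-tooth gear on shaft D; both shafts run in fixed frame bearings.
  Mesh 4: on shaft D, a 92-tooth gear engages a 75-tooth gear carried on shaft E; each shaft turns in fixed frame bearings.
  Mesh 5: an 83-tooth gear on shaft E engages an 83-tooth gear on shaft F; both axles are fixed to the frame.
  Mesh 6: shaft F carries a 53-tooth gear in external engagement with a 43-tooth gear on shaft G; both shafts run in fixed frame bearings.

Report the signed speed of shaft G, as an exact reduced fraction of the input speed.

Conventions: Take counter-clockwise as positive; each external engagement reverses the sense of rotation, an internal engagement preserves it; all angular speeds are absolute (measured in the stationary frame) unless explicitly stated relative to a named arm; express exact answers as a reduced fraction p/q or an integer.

90206/42075

6-mesh fixed-axis compound train (all bearings frame-fixed)
mesh 1 [64T→66T]: |ω|/ω_in = 1×64/66 = 32/33, sense flips to −
mesh 2 [37T→32T]: |ω|/ω_in = (32/33)×37/32 = 37/33, sense flips to +
mesh 3 [86T→68T]: |ω|/ω_in = (37/33)×86/68 = 1591/1122, sense flips to −
mesh 4 [92T→75T]: |ω|/ω_in = (1591/1122)×92/75 = 73186/42075, sense flips to +
mesh 5 [83T→83T]: |ω|/ω_in = (73186/42075)×83/83 = 73186/42075, sense flips to −
mesh 6 [53T→43T]: |ω|/ω_in = (73186/42075)×53/43 = 90206/42075, sense flips to +
signed output speed (× input speed) = 90206/42075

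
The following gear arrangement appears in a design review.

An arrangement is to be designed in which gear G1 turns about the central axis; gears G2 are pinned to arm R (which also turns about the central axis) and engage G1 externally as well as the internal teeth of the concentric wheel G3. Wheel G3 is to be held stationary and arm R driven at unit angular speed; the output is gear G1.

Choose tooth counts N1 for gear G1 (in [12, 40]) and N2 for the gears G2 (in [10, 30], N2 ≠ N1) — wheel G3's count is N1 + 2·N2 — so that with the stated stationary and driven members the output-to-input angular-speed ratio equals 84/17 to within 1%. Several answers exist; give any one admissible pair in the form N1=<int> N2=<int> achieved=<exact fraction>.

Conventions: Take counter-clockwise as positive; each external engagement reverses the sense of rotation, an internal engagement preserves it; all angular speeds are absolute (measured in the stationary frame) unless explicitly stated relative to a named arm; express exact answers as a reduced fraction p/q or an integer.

N1=17 N2=25 achieved=84/17

design class (target 84/17): planetary set
Willis with ω_ring = 0: ω_sun/ω_arm = (N1+N3)/N1; set equal to 84/17  ⇒  N3/N1 = 84/17 − 1 = 67/17
N3 = N1 + 2·N2  ⇒  N2/N1 = (N3/N1 − 1)/2 = (67/17 − 1)/2 = 25/17
smallest multiple with N1 ≥ 12 and N2 ≥ 10: k = 1  ⇒  N1 = 1·17 = 17, N2 = 1·25 = 25 (N1 ≤ 40, N2 ≤ 30, N2 ≠ N1 ✓), N3 = 17 + 2·25 = 67
check: (N1+N3)/N1 with N1 = 17, N3 = 67 gives 84/17; |achieved − target| = 0 ≤ 21/425 ✓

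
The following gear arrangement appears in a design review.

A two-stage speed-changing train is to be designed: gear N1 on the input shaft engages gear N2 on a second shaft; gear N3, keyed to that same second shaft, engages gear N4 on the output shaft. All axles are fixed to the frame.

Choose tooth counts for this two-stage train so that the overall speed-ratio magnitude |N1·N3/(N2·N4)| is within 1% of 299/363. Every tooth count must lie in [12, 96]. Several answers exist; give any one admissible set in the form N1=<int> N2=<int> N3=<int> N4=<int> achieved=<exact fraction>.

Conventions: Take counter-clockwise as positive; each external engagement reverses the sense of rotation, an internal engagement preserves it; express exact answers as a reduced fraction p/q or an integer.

N1=13 N2=22 N3=46 N4=33 achieved=299/363

2-stage fixed-axis compound train for ratio 299/363
target = 299/363 in lowest terms: an exact hit needs N1·N3 = k·299 and N2·N4 = k·363 for one integer k, every count in [12, 96]; additionally prefer no 1:1 stage (N1 ≠ N2, N3 ≠ N4)
k = 1: no 1:1-free in-range split of k·299 and k·363 into factor pairs; take k = 2
k = 2: N1·N3 = 598 = 13·46, N2·N4 = 726 = 22·33
achieved = 13·46/(22·33) = 299/363; |achieved − target| = 0 ≤ 299/36300 ✓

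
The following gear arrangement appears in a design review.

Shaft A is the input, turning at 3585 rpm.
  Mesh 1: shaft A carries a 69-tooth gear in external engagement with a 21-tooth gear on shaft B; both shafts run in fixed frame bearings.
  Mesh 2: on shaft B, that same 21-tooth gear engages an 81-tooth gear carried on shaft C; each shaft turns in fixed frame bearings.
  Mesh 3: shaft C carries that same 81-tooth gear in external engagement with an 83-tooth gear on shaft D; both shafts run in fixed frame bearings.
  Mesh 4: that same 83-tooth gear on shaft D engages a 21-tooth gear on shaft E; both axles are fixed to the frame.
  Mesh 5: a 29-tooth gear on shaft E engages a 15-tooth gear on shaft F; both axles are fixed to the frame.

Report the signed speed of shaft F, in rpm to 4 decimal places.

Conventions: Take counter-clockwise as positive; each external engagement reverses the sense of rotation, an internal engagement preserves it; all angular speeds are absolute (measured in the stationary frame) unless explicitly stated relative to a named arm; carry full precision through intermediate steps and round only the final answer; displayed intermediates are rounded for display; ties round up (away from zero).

-22773.2857 rpm

class = fixed-axis compound train [5 meshes; 5 ratios multiply, 5 sense flips]
mesh 1 [69T→21T]: ω = 3585.0000×69/21 = 11779.2857 rpm, sense flips to −
mesh 2 [21T→81T]: ω = 11779.2857×21/81 = 3053.8889 rpm, sense flips to +
mesh 3 [81T→83T]: ω = 3053.8889×81/83 = 2980.3012 rpm, sense flips to −
mesh 4 [83T→21T]: ω = 2980.3012×83/21 = 11779.2857 rpm, sense flips to +
mesh 5 [29T→15T]: ω = 11779.2857×29/15 = 22773.2857 rpm, sense flips to −
signed output speed = -22773.2857 rpm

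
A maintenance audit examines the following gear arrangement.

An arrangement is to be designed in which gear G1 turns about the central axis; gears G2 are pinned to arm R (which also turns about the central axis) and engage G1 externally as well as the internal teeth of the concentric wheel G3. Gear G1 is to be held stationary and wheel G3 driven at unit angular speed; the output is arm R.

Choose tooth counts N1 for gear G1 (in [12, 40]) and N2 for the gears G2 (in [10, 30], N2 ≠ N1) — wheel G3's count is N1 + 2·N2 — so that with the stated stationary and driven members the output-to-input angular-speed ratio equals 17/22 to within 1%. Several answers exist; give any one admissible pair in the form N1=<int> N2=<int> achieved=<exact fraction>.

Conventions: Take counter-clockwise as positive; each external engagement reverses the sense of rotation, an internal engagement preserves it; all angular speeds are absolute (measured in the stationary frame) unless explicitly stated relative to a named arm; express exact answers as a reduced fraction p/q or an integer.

N1=15 N2=18 achieved=17/22

class = planetary set [ratio 17/22 wanted; Willis about the carrier]
Willis with ω_sun = 0: ω_arm/ω_ring = N3/(N1+N3); set equal to 17/22  ⇒  N3/N1 = (17/22)/(1 − 17/22) = 17/5
N3 = N1 + 2·N2  ⇒  N2/N1 = (N3/N1 − 1)/2 = (17/5 − 1)/2 = 6/5
smallest multiple with N1 ≥ 12 and N2 ≥ 10: k = 3  ⇒  N1 = 3·5 = 15, N2 = 3·6 = 18 (N1 ≤ 40, N2 ≤ 30, N2 ≠ N1 ✓), N3 = 15 + 2·18 = 51
check: N3/(N1+N3) with N1 = 15, N3 = 51 gives 17/22; |achieved − target| = 0 ≤ 17/2200 ✓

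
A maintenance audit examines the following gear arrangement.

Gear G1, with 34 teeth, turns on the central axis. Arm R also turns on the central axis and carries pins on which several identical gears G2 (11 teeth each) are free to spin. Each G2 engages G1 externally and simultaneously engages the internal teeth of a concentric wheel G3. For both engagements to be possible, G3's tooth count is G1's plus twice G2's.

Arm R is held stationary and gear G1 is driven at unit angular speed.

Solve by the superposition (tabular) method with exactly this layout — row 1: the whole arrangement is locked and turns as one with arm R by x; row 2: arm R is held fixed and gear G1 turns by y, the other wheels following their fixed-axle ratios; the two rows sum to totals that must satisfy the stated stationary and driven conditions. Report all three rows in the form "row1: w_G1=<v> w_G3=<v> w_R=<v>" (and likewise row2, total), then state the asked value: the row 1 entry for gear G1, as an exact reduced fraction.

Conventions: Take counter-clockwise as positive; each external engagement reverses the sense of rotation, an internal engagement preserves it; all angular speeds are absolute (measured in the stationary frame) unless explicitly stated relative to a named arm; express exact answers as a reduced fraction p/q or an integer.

planetary set (34T centre, 11T on arm, 56T internal) — Willis relation
superposition row 1 [locked train]: every member turns x
row 2: sun turns y, ring = −(34/56)·y, arm 0
boundary: total ω_arm = x = 0 and total ω_sun = x + y = 1  ⇒  y = 1, x = 0
row 2 ring = −(34/56)·1 = -17/28
totals (row 1 + row 2): sun 0 + 1 = 1, ring 0 + (-17/28) = -17/28, arm 0 + 0 = 0
asked cell (row1, sun) = 0

row1: w_G1=0 w_G3=0 w_R=0
row2: w_G1=1 w_G3=-17/28 w_R=0
total: w_G1=1 w_G3=-17/28 w_R=0
asked value: 0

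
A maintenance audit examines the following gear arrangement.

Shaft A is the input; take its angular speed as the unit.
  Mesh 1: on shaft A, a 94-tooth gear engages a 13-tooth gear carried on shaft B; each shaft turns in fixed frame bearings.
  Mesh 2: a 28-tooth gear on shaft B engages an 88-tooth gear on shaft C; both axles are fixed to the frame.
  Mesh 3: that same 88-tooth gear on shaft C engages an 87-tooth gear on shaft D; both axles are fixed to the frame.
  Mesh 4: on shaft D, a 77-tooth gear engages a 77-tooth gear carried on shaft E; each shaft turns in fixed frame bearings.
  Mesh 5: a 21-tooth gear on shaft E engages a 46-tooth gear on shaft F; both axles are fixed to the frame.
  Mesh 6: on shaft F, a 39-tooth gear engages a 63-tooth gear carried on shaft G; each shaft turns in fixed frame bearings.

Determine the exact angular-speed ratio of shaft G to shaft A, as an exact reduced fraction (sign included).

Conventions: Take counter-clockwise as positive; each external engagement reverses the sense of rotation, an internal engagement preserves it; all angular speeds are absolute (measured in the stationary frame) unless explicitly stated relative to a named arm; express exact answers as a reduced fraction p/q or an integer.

class = fixed-axis compound train [6 meshes; 6 ratios multiply, 6 sense flips]
mesh 1 [94T→13T]: running ratio 94/13, sense −
mesh 2 [28T→88T]: running ratio 329/143, sense +
mesh 3 [88T→87T]: running ratio 2632/1131, sense −
mesh 4 [77T→77T]: running ratio 2632/1131, sense +
mesh 5 [21T→46T]: running ratio 9212/8671, sense −
mesh 6 [39T→63T]: running ratio 1316/2001, sense +
ω_out/ω_in = 1316/2001

1316/2001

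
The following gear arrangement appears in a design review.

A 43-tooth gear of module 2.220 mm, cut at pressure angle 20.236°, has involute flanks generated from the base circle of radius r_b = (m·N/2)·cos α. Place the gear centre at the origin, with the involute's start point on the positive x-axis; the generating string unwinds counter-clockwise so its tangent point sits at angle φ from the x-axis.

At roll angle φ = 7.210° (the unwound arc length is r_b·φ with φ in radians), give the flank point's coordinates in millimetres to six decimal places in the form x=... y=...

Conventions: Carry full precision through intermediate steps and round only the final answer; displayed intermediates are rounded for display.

x=45.137088 y=0.029700

class = single-mesh tooth geometry [base-circle involute, m = 2.220, 43T]
pitch radius r_p = m·N/2 = 2.220·43/2 = 47.730000
base radius r_b = r_p·cos α = 47.730000·cos 20.236° = 44.783908
roll angle φ = 7.210° = 0.12583824 rad
x = r_b·(cos φ + φ·sin φ) = 45.137088
y = r_b·(sin φ − φ·cos φ) = 0.029700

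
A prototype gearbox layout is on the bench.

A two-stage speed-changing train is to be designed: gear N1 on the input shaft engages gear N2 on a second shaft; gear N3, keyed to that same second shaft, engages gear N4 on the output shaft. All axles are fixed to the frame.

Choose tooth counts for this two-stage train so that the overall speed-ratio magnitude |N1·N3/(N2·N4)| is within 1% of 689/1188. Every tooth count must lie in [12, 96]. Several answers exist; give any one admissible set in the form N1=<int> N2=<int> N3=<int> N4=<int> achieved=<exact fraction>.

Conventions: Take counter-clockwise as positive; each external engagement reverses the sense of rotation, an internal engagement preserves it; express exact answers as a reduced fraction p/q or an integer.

design class (target 689/1188): fixed-axis compound train
target = 689/1188 in lowest terms: an exact hit needs N1·N3 = k·689 and N2·N4 = k·1188 for one integer k, every count in [12, 96]; additionally prefer no 1:1 stage (N1 ≠ N2, N3 ≠ N4)
k = 1: N1·N3 = 689 = 13·53, N2·N4 = 1188 = 18·66
achieved = 13·53/(18·66) = 689/1188; |achieved − target| = 0 ≤ 689/118800 ✓

N1=13 N2=18 N3=53 N4=66 achieved=689/1188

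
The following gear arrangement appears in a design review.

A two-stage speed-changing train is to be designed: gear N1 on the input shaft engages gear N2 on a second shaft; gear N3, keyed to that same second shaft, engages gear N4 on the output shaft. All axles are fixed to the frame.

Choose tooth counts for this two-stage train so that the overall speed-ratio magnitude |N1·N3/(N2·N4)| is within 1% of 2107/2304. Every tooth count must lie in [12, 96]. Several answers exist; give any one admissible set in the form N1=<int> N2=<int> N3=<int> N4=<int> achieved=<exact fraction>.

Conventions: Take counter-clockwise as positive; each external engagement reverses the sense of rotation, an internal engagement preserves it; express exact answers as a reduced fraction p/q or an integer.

class = fixed-axis compound train [2-stage, 2107/2304 wanted]
target = 2107/2304 in lowest terms: an exact hit needs N1·N3 = k·2107 and N2·N4 = k·2304 for one integer k, every count in [12, 96]; additionally prefer no 1:1 stage (N1 ≠ N2, N3 ≠ N4)
k = 1: N1·N3 = 2107 = 43·49, N2·N4 = 2304 = 24·96
achieved = 43·49/(24·96) = 2107/2304; |achieved − target| = 0 ≤ 2107/230400 ✓

N1=43 N2=24 N3=49 N4=96 achieved=2107/2304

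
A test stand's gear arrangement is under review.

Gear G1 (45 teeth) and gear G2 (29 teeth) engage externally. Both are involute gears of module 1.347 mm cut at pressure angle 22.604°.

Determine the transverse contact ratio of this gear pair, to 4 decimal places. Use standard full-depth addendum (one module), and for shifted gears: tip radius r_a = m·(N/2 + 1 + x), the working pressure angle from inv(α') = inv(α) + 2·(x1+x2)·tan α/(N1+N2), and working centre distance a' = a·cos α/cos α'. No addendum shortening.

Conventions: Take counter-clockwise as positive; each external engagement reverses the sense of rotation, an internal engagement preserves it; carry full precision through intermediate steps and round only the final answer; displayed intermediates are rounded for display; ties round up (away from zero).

1.5803

topology: single-mesh involute geometry — m = 1.347, 45T/29T pair
base radii: r_b1 = 27.979380, r_b2 = 18.031156
tip radii: r_a1 = 31.654500, r_a2 = 20.878500
no profile shift: α' = α, a' = a
action lengths: √(r_a1²−r_b1²) = 14.804109, √(r_a2²−r_b2²) = 10.525643
base pitch p_b = π·m·cos α = 3.906658
CR = (14.804109 + 10.525643 − 49.839000·sin 22.60400°)/3.906658 = 1.580288
contact ratio ≈ 1.5803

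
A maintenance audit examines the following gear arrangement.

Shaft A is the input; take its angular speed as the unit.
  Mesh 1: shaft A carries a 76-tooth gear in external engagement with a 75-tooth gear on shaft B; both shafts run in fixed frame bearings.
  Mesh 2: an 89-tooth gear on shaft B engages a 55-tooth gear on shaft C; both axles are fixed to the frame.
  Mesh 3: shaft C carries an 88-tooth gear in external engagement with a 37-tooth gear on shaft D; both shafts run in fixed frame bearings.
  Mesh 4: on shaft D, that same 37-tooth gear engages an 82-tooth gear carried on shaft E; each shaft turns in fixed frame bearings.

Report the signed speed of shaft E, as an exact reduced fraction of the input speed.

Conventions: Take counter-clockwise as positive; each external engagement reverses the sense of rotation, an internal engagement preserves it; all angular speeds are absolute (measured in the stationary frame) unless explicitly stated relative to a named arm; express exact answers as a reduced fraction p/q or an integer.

4-mesh fixed-axis compound train (all bearings frame-fixed)
mesh 1 [76T→75T]: |ω|/ω_in = 1×76/75 = 76/75, sense flips to −
mesh 2 [89T→55T]: |ω|/ω_in = (76/75)×89/55 = 6764/4125, sense flips to +
mesh 3 [88T→37T]: |ω|/ω_in = (6764/4125)×88/37 = 54112/13875, sense flips to −
mesh 4 [37T→82T]: |ω|/ω_in = (54112/13875)×37/82 = 27056/15375, sense flips to +
signed output speed (× input speed) = 27056/15375

27056/15375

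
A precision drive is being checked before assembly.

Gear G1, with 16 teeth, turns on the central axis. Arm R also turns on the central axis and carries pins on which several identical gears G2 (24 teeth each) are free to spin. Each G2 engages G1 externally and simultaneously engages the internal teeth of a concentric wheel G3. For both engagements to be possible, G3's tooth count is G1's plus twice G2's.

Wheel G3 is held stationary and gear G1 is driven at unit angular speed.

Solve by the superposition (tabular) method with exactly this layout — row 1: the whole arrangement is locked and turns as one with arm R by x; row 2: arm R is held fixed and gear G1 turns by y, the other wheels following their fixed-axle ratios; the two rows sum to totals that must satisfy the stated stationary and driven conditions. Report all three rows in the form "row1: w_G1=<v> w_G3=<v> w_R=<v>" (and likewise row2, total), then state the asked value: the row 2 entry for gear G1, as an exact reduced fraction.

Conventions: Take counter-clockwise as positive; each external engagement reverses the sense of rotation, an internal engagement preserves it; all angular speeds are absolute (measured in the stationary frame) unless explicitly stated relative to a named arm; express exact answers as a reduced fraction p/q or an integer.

planetary set (16T centre, 24T on arm, 64T internal) — Willis relation
row 1 — lock + rotate with arm: ω_sun = ω_ring = ω_arm = x
superposition row 2 [arm held]: sun y, ring −(16/64)·y, arm 0
boundary: total ω_ring = x − (16/64)·y = 0 and total ω_sun = x + y = 1  ⇒  y = 4/5, x = 1/5
row 2 ring = −(16/64)·4/5 = -1/5
totals (row 1 + row 2): sun 1/5 + 4/5 = 1, ring 1/5 + (-1/5) = 0, arm 1/5 + 0 = 1/5
asked cell (row2, sun) = 4/5

row1: w_G1=1/5 w_G3=1/5 w_R=1/5
row2: w_G1=4/5 w_G3=-1/5 w_R=0
total: w_G1=1 w_G3=0 w_R=1/5
asked value: 4/5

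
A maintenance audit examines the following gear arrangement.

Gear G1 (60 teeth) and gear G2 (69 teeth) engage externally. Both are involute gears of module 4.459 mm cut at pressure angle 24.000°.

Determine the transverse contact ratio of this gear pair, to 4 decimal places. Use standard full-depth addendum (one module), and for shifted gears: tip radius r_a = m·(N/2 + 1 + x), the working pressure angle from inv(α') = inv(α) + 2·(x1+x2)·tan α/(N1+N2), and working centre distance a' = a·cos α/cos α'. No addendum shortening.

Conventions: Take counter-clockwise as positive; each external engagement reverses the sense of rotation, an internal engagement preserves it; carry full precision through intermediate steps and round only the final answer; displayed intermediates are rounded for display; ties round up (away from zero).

1.5995

single-mesh involute tooth geometry (60T engaging 69T at module 4.459)
base radii: r_b1 = 122.204976, r_b2 = 140.535722
tip radii: r_a1 = 138.229000, r_a2 = 158.294500
no profile shift: α' = α, a' = a
action lengths: √(r_a1²−r_b1²) = 64.600312, √(r_a2²−r_b2²) = 72.848195
base pitch p_b = π·m·cos α = 12.797275
CR = (64.600312 + 72.848195 − 287.605500·sin 24.00000°)/12.797275 = 1.599466
contact ratio ≈ 1.5995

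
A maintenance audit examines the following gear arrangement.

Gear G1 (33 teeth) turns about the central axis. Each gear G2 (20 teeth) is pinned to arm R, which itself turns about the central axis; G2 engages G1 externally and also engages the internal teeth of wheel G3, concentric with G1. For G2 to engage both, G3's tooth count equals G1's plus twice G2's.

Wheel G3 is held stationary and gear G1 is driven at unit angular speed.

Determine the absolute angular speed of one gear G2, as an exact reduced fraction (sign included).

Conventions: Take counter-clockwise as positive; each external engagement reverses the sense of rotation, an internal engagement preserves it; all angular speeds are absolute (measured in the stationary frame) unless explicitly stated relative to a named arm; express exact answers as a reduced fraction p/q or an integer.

-33/40

planetary set (33T centre, 20T on arm, 73T internal) — Willis relation
ring teeth: 33 + 2·20 = 73
33(ω_sun−ω_arm) = −73(ω_ring−ω_arm),  ω_ring = 0, ω_sun = 1
33(1−ω_arm) = −73(0−ω_arm)  ⇒  106·ω_arm = 33  ⇒  ω_arm = 33/106
sun–planet mesh: 33·(1−33/106) = −20·(ω_p−ω_arm)  ⇒  ω_p−ω_arm = -2409/2120
ω_p = 33/106 − 2409/2120 = -33/40
exact speed ratio = -33/40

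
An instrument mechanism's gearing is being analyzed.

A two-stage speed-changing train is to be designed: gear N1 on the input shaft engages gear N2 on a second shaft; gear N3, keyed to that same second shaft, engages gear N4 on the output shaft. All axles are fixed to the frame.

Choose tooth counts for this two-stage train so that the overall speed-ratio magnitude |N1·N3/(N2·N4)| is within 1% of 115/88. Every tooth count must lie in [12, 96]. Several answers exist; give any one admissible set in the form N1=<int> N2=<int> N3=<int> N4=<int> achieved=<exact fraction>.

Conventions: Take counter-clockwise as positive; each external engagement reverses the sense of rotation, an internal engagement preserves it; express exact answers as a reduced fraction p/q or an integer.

N1=15 N2=12 N3=23 N4=22 achieved=115/88

topology: fixed-axis compound train — 2 stages, target 115/88
target = 115/88 in lowest terms: an exact hit needs N1·N3 = k·115 and N2·N4 = k·88 for one integer k, every count in [12, 96]; additionally prefer no 1:1 stage (N1 ≠ N2, N3 ≠ N4)
k = 1…2: no 1:1-free in-range split of k·115 and k·88 into factor pairs; take k = 3
k = 3: N1·N3 = 345 = 15·23, N2·N4 = 264 = 12·22
achieved = 15·23/(12·22) = 115/88; |achieved − target| = 0 ≤ 23/1760 ✓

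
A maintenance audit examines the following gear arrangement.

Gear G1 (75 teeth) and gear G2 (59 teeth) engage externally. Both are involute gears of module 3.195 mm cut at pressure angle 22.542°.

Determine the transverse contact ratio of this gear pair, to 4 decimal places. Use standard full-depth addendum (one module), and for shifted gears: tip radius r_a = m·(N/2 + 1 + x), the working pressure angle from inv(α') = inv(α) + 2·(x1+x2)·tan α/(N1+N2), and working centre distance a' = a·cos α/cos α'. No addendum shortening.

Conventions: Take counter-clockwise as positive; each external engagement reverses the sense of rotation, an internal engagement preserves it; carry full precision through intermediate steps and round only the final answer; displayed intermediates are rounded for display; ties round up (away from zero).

topology: single-mesh involute geometry — m = 3.195, 75T/59T pair
base radii: r_b1 = 110.658677, r_b2 = 87.051492
tip radii: r_a1 = 123.007500, r_a2 = 97.447500
no profile shift: α' = α, a' = a
action lengths: √(r_a1²−r_b1²) = 53.716872, √(r_a2²−r_b2²) = 43.795581
base pitch p_b = π·m·cos α = 9.270520
CR = (53.716872 + 43.795581 − 214.065000·sin 22.54200°)/9.270520 = 1.666398
contact ratio ≈ 1.6664

1.6664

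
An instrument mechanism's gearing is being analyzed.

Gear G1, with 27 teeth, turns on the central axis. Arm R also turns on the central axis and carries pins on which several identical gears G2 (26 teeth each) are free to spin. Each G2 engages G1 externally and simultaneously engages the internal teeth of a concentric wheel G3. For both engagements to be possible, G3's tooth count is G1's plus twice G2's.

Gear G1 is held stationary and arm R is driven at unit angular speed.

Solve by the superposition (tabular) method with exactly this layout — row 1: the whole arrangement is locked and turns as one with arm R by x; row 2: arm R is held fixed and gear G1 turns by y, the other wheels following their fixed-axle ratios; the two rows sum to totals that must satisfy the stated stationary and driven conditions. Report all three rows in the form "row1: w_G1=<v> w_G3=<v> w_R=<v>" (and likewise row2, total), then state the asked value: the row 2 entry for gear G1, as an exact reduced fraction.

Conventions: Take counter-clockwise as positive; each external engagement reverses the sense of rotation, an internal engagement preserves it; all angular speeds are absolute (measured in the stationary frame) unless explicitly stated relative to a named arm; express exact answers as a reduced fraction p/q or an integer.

row1: w_G1=1 w_G3=1 w_R=1
row2: w_G1=-1 w_G3=27/79 w_R=0
total: w_G1=0 w_G3=106/79 w_R=1
asked value: -1

topology: planetary set — G1 27T / G2 26T / G3 79T, arm = carrier (Willis)
superposition row 1 [locked train]: every member turns x
row 2 — arm fixed, fixed-axis ratios: sun y, ring −(27/79)·y, arm 0
boundary: total ω_sun = x + y = 0 and total ω_arm = x = 1  ⇒  y = -1, x = 1
row 2 ring = −(27/79)·(-1) = 27/79
totals (row 1 + row 2): sun 1 + (-1) = 0, ring 1 + 27/79 = 106/79, arm 1 + 0 = 1
asked cell (row2, sun) = -1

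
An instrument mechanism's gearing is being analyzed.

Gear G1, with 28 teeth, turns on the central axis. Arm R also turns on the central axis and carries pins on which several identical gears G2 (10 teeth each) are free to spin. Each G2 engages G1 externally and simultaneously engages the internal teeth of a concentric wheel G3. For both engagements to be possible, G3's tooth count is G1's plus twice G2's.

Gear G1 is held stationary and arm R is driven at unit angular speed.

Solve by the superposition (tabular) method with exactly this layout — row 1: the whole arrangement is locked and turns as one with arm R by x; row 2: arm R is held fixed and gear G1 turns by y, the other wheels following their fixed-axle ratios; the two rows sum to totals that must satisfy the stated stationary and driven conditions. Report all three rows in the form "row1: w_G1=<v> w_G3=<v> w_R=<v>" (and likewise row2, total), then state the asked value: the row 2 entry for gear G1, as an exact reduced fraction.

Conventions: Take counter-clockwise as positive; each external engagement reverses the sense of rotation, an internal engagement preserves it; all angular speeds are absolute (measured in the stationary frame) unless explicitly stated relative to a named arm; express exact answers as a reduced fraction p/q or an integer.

class = planetary set [G3 = 28+2·10 = 48; Willis about the carrier]
superposition row 1 [locked train]: every member turns x
superposition row 2 [arm held]: sun y, ring −(28/48)·y, arm 0
boundary: total ω_sun = x + y = 0 and total ω_arm = x = 1  ⇒  y = -1, x = 1
row 2 ring = −(28/48)·(-1) = 7/12
totals (row 1 + row 2): sun 1 + (-1) = 0, ring 1 + 7/12 = 19/12, arm 1 + 0 = 1
asked cell (row2, sun) = -1

row1: w_G1=1 w_G3=1 w_R=1
row2: w_G1=-1 w_G3=7/12 w_R=0
total: w_G1=0 w_G3=19/12 w_R=1
asked value: -1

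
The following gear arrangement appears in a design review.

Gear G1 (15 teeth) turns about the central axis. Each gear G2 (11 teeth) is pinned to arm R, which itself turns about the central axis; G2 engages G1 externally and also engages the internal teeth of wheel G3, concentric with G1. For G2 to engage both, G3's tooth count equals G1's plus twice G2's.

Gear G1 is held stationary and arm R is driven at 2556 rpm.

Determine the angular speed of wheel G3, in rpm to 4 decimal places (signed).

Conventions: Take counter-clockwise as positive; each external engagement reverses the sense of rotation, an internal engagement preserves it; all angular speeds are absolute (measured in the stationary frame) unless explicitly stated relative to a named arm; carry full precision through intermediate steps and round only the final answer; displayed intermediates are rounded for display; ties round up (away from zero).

planetary set (15T centre, 11T on arm, 37T internal) — Willis relation
normalise by the input: solve with ω_arm = 1, then scale by 2556 rpm
ring teeth: 15 + 2·11 = 37
15(ω_sun−ω_arm) = −37(ω_ring−ω_arm),  ω_sun = 0, ω_arm = 1
ω_ring = 1 − (15/37)(0−1) = 52/37
scale: ω_ring = 52/37 × 2556 rpm = +3592.2162 rpm

+3592.2162 rpm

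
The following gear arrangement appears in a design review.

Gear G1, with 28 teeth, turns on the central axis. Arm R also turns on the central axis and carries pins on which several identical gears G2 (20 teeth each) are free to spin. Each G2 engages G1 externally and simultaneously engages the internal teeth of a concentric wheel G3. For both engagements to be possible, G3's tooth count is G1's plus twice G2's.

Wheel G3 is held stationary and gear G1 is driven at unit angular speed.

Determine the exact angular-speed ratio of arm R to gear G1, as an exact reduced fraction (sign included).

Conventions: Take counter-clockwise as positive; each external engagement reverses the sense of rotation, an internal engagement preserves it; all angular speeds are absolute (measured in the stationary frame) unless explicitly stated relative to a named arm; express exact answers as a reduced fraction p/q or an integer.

7/24

topology: planetary set — G1 28T / G2 20T / G3 68T, arm = carrier (Willis)
ring teeth: 28 + 2·20 = 68
28(ω_sun−ω_arm) = −68(ω_ring−ω_arm),  ω_ring = 0, ω_sun = 1
28(1−ω_arm) = −68(0−ω_arm)  ⇒  96·ω_arm = 28  ⇒  ω_arm = 7/24
ω_out/ω_in = 7/24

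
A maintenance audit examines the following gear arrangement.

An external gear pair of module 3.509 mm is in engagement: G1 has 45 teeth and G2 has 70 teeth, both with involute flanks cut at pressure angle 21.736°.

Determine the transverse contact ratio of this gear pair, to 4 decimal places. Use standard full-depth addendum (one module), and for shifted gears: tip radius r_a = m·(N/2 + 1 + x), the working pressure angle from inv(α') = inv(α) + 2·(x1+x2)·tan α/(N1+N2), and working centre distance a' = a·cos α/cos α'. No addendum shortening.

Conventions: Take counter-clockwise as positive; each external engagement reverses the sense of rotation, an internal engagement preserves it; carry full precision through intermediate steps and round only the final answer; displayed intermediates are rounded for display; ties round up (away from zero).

class = single-mesh tooth geometry [involute pair 45T × 70T, m = 3.509]
base radii: r_b1 = 73.338983, r_b2 = 114.082862
tip radii: r_a1 = 82.461500, r_a2 = 126.324000
no profile shift: α' = α, a' = a
action lengths: √(r_a1²−r_b1²) = 37.700034, √(r_a2²−r_b2²) = 54.248074
base pitch p_b = π·m·cos α = 10.240054
CR = (37.700034 + 54.248074 − 201.767500·sin 21.73600°)/10.240054 = 1.682360
contact ratio ≈ 1.6824

1.6824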